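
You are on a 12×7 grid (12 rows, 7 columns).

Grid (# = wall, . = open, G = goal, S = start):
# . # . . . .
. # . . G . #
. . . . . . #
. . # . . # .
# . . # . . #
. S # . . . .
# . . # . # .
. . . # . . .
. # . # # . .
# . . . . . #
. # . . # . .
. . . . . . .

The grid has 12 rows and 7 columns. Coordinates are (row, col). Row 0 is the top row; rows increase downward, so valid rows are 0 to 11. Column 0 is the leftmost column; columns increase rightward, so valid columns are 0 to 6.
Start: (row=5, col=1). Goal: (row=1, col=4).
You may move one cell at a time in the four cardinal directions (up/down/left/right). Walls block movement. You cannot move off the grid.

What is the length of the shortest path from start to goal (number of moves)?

Answer: Shortest path length: 7

Derivation:
BFS from (row=5, col=1) until reaching (row=1, col=4):
  Distance 0: (row=5, col=1)
  Distance 1: (row=4, col=1), (row=5, col=0), (row=6, col=1)
  Distance 2: (row=3, col=1), (row=4, col=2), (row=6, col=2), (row=7, col=1)
  Distance 3: (row=2, col=1), (row=3, col=0), (row=7, col=0), (row=7, col=2)
  Distance 4: (row=2, col=0), (row=2, col=2), (row=8, col=0), (row=8, col=2)
  Distance 5: (row=1, col=0), (row=1, col=2), (row=2, col=3), (row=9, col=2)
  Distance 6: (row=1, col=3), (row=2, col=4), (row=3, col=3), (row=9, col=1), (row=9, col=3), (row=10, col=2)
  Distance 7: (row=0, col=3), (row=1, col=4), (row=2, col=5), (row=3, col=4), (row=9, col=4), (row=10, col=3), (row=11, col=2)  <- goal reached here
One shortest path (7 moves): (row=5, col=1) -> (row=4, col=1) -> (row=3, col=1) -> (row=2, col=1) -> (row=2, col=2) -> (row=2, col=3) -> (row=2, col=4) -> (row=1, col=4)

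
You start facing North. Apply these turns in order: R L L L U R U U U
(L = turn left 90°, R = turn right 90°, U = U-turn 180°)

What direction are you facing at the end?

Start: North
  R (right (90° clockwise)) -> East
  L (left (90° counter-clockwise)) -> North
  L (left (90° counter-clockwise)) -> West
  L (left (90° counter-clockwise)) -> South
  U (U-turn (180°)) -> North
  R (right (90° clockwise)) -> East
  U (U-turn (180°)) -> West
  U (U-turn (180°)) -> East
  U (U-turn (180°)) -> West
Final: West

Answer: Final heading: West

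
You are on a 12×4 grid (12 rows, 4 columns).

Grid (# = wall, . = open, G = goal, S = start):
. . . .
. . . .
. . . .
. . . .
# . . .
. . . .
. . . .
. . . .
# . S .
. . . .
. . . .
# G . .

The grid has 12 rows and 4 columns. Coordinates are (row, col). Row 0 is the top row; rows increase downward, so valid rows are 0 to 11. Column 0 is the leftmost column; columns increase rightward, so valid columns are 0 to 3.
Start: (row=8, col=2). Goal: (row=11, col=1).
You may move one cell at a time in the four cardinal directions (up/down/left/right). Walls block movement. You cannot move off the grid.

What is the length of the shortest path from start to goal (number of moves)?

Answer: Shortest path length: 4

Derivation:
BFS from (row=8, col=2) until reaching (row=11, col=1):
  Distance 0: (row=8, col=2)
  Distance 1: (row=7, col=2), (row=8, col=1), (row=8, col=3), (row=9, col=2)
  Distance 2: (row=6, col=2), (row=7, col=1), (row=7, col=3), (row=9, col=1), (row=9, col=3), (row=10, col=2)
  Distance 3: (row=5, col=2), (row=6, col=1), (row=6, col=3), (row=7, col=0), (row=9, col=0), (row=10, col=1), (row=10, col=3), (row=11, col=2)
  Distance 4: (row=4, col=2), (row=5, col=1), (row=5, col=3), (row=6, col=0), (row=10, col=0), (row=11, col=1), (row=11, col=3)  <- goal reached here
One shortest path (4 moves): (row=8, col=2) -> (row=8, col=1) -> (row=9, col=1) -> (row=10, col=1) -> (row=11, col=1)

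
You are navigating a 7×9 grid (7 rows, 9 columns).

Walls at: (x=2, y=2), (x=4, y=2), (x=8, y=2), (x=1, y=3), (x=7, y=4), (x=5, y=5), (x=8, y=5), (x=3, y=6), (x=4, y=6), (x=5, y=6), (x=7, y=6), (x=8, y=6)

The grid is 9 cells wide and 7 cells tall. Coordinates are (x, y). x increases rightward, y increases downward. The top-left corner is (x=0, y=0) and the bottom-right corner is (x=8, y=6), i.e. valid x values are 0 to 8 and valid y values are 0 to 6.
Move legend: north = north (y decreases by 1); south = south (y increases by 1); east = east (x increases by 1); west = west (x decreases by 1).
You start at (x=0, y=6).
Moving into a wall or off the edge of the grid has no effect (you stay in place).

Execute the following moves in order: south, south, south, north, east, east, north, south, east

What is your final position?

Answer: Final position: (x=3, y=5)

Derivation:
Start: (x=0, y=6)
  [×3]south (south): blocked, stay at (x=0, y=6)
  north (north): (x=0, y=6) -> (x=0, y=5)
  east (east): (x=0, y=5) -> (x=1, y=5)
  east (east): (x=1, y=5) -> (x=2, y=5)
  north (north): (x=2, y=5) -> (x=2, y=4)
  south (south): (x=2, y=4) -> (x=2, y=5)
  east (east): (x=2, y=5) -> (x=3, y=5)
Final: (x=3, y=5)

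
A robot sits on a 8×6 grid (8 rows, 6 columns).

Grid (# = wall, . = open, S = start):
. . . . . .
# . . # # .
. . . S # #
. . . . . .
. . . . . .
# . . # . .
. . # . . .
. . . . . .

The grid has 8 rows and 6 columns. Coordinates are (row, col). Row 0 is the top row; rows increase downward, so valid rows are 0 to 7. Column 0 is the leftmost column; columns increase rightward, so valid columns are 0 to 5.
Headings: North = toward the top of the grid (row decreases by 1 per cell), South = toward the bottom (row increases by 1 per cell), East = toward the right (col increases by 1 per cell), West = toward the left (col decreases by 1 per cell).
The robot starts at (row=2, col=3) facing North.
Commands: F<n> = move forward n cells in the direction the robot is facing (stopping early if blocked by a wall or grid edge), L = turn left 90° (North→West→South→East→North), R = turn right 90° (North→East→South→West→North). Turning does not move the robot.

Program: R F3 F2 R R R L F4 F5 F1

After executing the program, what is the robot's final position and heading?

Answer: Final position: (row=2, col=0), facing West

Derivation:
Start: (row=2, col=3), facing North
  R: turn right, now facing East
  F3: move forward 0/3 (blocked), now at (row=2, col=3)
  F2: move forward 0/2 (blocked), now at (row=2, col=3)
  R: turn right, now facing South
  R: turn right, now facing West
  R: turn right, now facing North
  L: turn left, now facing West
  F4: move forward 3/4 (blocked), now at (row=2, col=0)
  F5: move forward 0/5 (blocked), now at (row=2, col=0)
  F1: move forward 0/1 (blocked), now at (row=2, col=0)
Final: (row=2, col=0), facing West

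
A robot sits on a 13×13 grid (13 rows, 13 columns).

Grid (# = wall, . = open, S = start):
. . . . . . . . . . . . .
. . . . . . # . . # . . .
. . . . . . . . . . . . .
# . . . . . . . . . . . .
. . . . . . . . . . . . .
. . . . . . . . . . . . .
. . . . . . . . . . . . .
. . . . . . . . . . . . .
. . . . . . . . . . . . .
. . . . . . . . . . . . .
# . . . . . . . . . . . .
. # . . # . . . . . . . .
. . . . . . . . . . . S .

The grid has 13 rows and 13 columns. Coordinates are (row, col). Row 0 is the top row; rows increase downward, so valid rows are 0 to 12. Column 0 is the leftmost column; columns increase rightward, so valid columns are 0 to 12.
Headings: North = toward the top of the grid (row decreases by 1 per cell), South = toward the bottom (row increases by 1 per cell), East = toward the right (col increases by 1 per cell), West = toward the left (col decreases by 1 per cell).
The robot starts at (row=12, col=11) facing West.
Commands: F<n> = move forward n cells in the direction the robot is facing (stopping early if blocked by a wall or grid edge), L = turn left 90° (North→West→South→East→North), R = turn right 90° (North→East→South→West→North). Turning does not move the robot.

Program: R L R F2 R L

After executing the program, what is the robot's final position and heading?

Answer: Final position: (row=10, col=11), facing North

Derivation:
Start: (row=12, col=11), facing West
  R: turn right, now facing North
  L: turn left, now facing West
  R: turn right, now facing North
  F2: move forward 2, now at (row=10, col=11)
  R: turn right, now facing East
  L: turn left, now facing North
Final: (row=10, col=11), facing North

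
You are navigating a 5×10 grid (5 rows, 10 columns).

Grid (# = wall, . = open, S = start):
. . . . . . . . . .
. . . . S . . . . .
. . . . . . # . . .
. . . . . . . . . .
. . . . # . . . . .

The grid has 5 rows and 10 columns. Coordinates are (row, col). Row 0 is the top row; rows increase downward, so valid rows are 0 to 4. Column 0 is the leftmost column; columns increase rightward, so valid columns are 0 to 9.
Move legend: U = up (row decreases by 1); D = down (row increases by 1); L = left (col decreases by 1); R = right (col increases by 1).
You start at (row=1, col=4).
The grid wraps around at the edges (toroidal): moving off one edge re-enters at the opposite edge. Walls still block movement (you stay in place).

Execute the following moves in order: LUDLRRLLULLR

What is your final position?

Answer: Final position: (row=0, col=1)

Derivation:
Start: (row=1, col=4)
  L (left): (row=1, col=4) -> (row=1, col=3)
  U (up): (row=1, col=3) -> (row=0, col=3)
  D (down): (row=0, col=3) -> (row=1, col=3)
  L (left): (row=1, col=3) -> (row=1, col=2)
  R (right): (row=1, col=2) -> (row=1, col=3)
  R (right): (row=1, col=3) -> (row=1, col=4)
  L (left): (row=1, col=4) -> (row=1, col=3)
  L (left): (row=1, col=3) -> (row=1, col=2)
  U (up): (row=1, col=2) -> (row=0, col=2)
  L (left): (row=0, col=2) -> (row=0, col=1)
  L (left): (row=0, col=1) -> (row=0, col=0)
  R (right): (row=0, col=0) -> (row=0, col=1)
Final: (row=0, col=1)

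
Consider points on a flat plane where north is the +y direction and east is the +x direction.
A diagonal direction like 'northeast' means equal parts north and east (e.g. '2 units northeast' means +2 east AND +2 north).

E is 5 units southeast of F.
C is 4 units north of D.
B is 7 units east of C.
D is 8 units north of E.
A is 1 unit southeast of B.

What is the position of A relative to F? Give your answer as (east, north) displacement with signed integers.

Place F at the origin (east=0, north=0).
  E is 5 units southeast of F: delta (east=+5, north=-5); E at (east=5, north=-5).
  D is 8 units north of E: delta (east=+0, north=+8); D at (east=5, north=3).
  C is 4 units north of D: delta (east=+0, north=+4); C at (east=5, north=7).
  B is 7 units east of C: delta (east=+7, north=+0); B at (east=12, north=7).
  A is 1 unit southeast of B: delta (east=+1, north=-1); A at (east=13, north=6).
Therefore A relative to F: (east=13, north=6).

Answer: A is at (east=13, north=6) relative to F.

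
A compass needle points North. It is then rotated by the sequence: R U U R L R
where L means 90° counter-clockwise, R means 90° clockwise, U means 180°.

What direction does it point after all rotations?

Answer: Final heading: South

Derivation:
Start: North
  R (right (90° clockwise)) -> East
  U (U-turn (180°)) -> West
  U (U-turn (180°)) -> East
  R (right (90° clockwise)) -> South
  L (left (90° counter-clockwise)) -> East
  R (right (90° clockwise)) -> South
Final: South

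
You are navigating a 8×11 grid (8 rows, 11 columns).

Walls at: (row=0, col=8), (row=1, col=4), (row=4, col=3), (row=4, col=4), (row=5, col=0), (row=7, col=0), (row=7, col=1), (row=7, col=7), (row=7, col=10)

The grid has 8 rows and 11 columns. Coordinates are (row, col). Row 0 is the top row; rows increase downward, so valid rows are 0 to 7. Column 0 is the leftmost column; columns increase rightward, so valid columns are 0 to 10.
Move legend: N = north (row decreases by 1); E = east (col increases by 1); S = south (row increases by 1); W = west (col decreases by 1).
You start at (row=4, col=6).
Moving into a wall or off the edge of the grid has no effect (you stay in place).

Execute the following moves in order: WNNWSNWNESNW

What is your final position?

Answer: Final position: (row=1, col=2)

Derivation:
Start: (row=4, col=6)
  W (west): (row=4, col=6) -> (row=4, col=5)
  N (north): (row=4, col=5) -> (row=3, col=5)
  N (north): (row=3, col=5) -> (row=2, col=5)
  W (west): (row=2, col=5) -> (row=2, col=4)
  S (south): (row=2, col=4) -> (row=3, col=4)
  N (north): (row=3, col=4) -> (row=2, col=4)
  W (west): (row=2, col=4) -> (row=2, col=3)
  N (north): (row=2, col=3) -> (row=1, col=3)
  E (east): blocked, stay at (row=1, col=3)
  S (south): (row=1, col=3) -> (row=2, col=3)
  N (north): (row=2, col=3) -> (row=1, col=3)
  W (west): (row=1, col=3) -> (row=1, col=2)
Final: (row=1, col=2)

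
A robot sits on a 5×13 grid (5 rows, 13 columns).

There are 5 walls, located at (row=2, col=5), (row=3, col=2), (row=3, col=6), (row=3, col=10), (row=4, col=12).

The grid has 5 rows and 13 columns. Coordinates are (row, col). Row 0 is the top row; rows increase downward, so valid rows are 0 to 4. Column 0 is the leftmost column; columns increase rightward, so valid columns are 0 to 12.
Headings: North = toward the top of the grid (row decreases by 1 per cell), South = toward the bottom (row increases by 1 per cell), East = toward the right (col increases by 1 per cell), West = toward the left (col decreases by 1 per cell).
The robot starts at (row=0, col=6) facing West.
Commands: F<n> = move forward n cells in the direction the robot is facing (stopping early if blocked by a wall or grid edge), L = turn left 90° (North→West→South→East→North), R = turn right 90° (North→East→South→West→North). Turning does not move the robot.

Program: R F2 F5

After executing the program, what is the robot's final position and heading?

Answer: Final position: (row=0, col=6), facing North

Derivation:
Start: (row=0, col=6), facing West
  R: turn right, now facing North
  F2: move forward 0/2 (blocked), now at (row=0, col=6)
  F5: move forward 0/5 (blocked), now at (row=0, col=6)
Final: (row=0, col=6), facing North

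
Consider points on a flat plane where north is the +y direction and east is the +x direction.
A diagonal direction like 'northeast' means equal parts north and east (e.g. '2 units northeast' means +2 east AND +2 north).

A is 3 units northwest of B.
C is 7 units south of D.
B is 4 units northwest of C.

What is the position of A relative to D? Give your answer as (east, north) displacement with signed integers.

Place D at the origin (east=0, north=0).
  C is 7 units south of D: delta (east=+0, north=-7); C at (east=0, north=-7).
  B is 4 units northwest of C: delta (east=-4, north=+4); B at (east=-4, north=-3).
  A is 3 units northwest of B: delta (east=-3, north=+3); A at (east=-7, north=0).
Therefore A relative to D: (east=-7, north=0).

Answer: A is at (east=-7, north=0) relative to D.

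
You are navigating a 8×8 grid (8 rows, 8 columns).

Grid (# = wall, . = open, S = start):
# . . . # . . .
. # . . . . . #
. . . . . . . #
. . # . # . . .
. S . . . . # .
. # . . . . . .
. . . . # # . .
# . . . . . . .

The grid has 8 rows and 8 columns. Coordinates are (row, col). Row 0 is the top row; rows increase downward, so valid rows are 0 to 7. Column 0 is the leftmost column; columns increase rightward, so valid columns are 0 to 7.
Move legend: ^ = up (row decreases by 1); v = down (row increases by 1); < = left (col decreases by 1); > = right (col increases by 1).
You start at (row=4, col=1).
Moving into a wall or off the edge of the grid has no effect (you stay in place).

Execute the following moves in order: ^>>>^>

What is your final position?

Start: (row=4, col=1)
  ^ (up): (row=4, col=1) -> (row=3, col=1)
  [×3]> (right): blocked, stay at (row=3, col=1)
  ^ (up): (row=3, col=1) -> (row=2, col=1)
  > (right): (row=2, col=1) -> (row=2, col=2)
Final: (row=2, col=2)

Answer: Final position: (row=2, col=2)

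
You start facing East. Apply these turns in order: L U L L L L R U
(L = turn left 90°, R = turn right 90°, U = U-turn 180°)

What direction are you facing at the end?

Start: East
  L (left (90° counter-clockwise)) -> North
  U (U-turn (180°)) -> South
  L (left (90° counter-clockwise)) -> East
  L (left (90° counter-clockwise)) -> North
  L (left (90° counter-clockwise)) -> West
  L (left (90° counter-clockwise)) -> South
  R (right (90° clockwise)) -> West
  U (U-turn (180°)) -> East
Final: East

Answer: Final heading: East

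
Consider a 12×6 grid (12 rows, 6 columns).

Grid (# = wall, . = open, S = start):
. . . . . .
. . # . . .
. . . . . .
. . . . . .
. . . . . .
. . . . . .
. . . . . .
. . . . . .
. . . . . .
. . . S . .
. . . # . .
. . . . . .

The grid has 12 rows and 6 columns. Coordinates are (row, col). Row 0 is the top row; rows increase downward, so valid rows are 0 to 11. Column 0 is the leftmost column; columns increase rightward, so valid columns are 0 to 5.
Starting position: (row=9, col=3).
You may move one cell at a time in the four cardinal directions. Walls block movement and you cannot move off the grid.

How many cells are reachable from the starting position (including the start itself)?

BFS flood-fill from (row=9, col=3):
  Distance 0: (row=9, col=3)
  Distance 1: (row=8, col=3), (row=9, col=2), (row=9, col=4)
  Distance 2: (row=7, col=3), (row=8, col=2), (row=8, col=4), (row=9, col=1), (row=9, col=5), (row=10, col=2), (row=10, col=4)
  Distance 3: (row=6, col=3), (row=7, col=2), (row=7, col=4), (row=8, col=1), (row=8, col=5), (row=9, col=0), (row=10, col=1), (row=10, col=5), (row=11, col=2), (row=11, col=4)
  Distance 4: (row=5, col=3), (row=6, col=2), (row=6, col=4), (row=7, col=1), (row=7, col=5), (row=8, col=0), (row=10, col=0), (row=11, col=1), (row=11, col=3), (row=11, col=5)
  Distance 5: (row=4, col=3), (row=5, col=2), (row=5, col=4), (row=6, col=1), (row=6, col=5), (row=7, col=0), (row=11, col=0)
  Distance 6: (row=3, col=3), (row=4, col=2), (row=4, col=4), (row=5, col=1), (row=5, col=5), (row=6, col=0)
  Distance 7: (row=2, col=3), (row=3, col=2), (row=3, col=4), (row=4, col=1), (row=4, col=5), (row=5, col=0)
  Distance 8: (row=1, col=3), (row=2, col=2), (row=2, col=4), (row=3, col=1), (row=3, col=5), (row=4, col=0)
  Distance 9: (row=0, col=3), (row=1, col=4), (row=2, col=1), (row=2, col=5), (row=3, col=0)
  Distance 10: (row=0, col=2), (row=0, col=4), (row=1, col=1), (row=1, col=5), (row=2, col=0)
  Distance 11: (row=0, col=1), (row=0, col=5), (row=1, col=0)
  Distance 12: (row=0, col=0)
Total reachable: 70 (grid has 70 open cells total)

Answer: Reachable cells: 70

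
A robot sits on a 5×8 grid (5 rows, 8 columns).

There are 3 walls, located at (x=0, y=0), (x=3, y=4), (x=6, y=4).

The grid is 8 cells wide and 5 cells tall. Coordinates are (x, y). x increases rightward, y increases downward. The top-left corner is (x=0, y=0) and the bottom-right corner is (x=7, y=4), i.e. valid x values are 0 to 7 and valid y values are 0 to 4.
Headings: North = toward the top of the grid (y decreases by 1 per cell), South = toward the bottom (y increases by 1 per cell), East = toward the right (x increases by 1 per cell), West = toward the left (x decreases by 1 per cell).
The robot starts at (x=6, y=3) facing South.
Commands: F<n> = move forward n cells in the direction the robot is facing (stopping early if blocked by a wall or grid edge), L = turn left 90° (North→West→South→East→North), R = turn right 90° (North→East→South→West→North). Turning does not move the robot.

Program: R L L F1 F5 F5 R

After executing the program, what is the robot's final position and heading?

Start: (x=6, y=3), facing South
  R: turn right, now facing West
  L: turn left, now facing South
  L: turn left, now facing East
  F1: move forward 1, now at (x=7, y=3)
  F5: move forward 0/5 (blocked), now at (x=7, y=3)
  F5: move forward 0/5 (blocked), now at (x=7, y=3)
  R: turn right, now facing South
Final: (x=7, y=3), facing South

Answer: Final position: (x=7, y=3), facing South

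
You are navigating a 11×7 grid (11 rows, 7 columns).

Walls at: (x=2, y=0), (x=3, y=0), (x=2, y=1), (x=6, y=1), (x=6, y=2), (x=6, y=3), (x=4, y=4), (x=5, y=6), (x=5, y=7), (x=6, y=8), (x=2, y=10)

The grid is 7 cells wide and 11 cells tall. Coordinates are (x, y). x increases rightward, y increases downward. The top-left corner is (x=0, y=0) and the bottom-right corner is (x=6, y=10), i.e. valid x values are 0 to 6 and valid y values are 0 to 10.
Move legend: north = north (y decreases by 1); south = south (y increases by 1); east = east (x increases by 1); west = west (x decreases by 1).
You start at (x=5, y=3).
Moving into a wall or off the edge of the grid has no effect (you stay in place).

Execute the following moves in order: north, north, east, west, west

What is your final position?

Start: (x=5, y=3)
  north (north): (x=5, y=3) -> (x=5, y=2)
  north (north): (x=5, y=2) -> (x=5, y=1)
  east (east): blocked, stay at (x=5, y=1)
  west (west): (x=5, y=1) -> (x=4, y=1)
  west (west): (x=4, y=1) -> (x=3, y=1)
Final: (x=3, y=1)

Answer: Final position: (x=3, y=1)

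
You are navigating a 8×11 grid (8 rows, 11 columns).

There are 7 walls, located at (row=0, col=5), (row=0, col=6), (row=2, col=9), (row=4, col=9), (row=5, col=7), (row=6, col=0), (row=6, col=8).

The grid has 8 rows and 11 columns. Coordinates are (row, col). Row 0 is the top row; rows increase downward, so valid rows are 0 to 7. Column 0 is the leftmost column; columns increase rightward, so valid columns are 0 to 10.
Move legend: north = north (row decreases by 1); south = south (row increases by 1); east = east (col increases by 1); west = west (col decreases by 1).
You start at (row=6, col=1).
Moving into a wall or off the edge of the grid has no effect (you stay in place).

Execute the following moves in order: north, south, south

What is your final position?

Answer: Final position: (row=7, col=1)

Derivation:
Start: (row=6, col=1)
  north (north): (row=6, col=1) -> (row=5, col=1)
  south (south): (row=5, col=1) -> (row=6, col=1)
  south (south): (row=6, col=1) -> (row=7, col=1)
Final: (row=7, col=1)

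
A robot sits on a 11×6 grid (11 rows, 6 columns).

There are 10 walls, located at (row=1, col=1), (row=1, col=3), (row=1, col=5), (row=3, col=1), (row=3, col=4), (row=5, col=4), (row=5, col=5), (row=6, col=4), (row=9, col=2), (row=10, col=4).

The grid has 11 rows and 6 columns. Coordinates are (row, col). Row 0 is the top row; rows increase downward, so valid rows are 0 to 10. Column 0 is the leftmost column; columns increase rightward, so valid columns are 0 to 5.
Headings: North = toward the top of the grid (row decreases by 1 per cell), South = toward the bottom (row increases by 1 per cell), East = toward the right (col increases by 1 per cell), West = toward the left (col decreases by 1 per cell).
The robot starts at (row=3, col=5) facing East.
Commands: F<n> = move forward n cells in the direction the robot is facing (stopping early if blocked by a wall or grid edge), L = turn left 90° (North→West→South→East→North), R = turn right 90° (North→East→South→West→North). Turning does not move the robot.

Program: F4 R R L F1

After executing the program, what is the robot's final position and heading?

Answer: Final position: (row=4, col=5), facing South

Derivation:
Start: (row=3, col=5), facing East
  F4: move forward 0/4 (blocked), now at (row=3, col=5)
  R: turn right, now facing South
  R: turn right, now facing West
  L: turn left, now facing South
  F1: move forward 1, now at (row=4, col=5)
Final: (row=4, col=5), facing South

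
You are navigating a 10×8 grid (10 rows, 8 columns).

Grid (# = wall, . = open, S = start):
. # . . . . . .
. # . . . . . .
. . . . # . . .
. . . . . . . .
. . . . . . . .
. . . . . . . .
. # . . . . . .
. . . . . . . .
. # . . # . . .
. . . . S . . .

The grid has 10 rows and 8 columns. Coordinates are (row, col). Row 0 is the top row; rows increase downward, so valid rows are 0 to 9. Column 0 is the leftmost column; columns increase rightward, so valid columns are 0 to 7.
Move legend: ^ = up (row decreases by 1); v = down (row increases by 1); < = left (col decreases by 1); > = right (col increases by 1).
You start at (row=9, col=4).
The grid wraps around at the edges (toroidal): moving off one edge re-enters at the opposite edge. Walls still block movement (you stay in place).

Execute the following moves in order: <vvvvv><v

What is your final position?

Answer: Final position: (row=5, col=3)

Derivation:
Start: (row=9, col=4)
  < (left): (row=9, col=4) -> (row=9, col=3)
  v (down): (row=9, col=3) -> (row=0, col=3)
  v (down): (row=0, col=3) -> (row=1, col=3)
  v (down): (row=1, col=3) -> (row=2, col=3)
  v (down): (row=2, col=3) -> (row=3, col=3)
  v (down): (row=3, col=3) -> (row=4, col=3)
  > (right): (row=4, col=3) -> (row=4, col=4)
  < (left): (row=4, col=4) -> (row=4, col=3)
  v (down): (row=4, col=3) -> (row=5, col=3)
Final: (row=5, col=3)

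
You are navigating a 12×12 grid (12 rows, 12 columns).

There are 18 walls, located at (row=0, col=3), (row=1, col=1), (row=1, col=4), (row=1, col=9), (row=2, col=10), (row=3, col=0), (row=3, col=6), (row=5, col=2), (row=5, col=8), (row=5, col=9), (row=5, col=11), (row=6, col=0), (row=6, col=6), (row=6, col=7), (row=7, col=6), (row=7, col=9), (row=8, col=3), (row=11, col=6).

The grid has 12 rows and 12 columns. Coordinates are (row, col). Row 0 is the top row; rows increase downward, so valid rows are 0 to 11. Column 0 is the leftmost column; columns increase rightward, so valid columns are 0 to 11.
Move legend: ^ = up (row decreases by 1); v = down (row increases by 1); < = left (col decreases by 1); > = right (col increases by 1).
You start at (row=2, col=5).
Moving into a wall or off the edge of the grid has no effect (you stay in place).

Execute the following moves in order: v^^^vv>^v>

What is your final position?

Answer: Final position: (row=2, col=7)

Derivation:
Start: (row=2, col=5)
  v (down): (row=2, col=5) -> (row=3, col=5)
  ^ (up): (row=3, col=5) -> (row=2, col=5)
  ^ (up): (row=2, col=5) -> (row=1, col=5)
  ^ (up): (row=1, col=5) -> (row=0, col=5)
  v (down): (row=0, col=5) -> (row=1, col=5)
  v (down): (row=1, col=5) -> (row=2, col=5)
  > (right): (row=2, col=5) -> (row=2, col=6)
  ^ (up): (row=2, col=6) -> (row=1, col=6)
  v (down): (row=1, col=6) -> (row=2, col=6)
  > (right): (row=2, col=6) -> (row=2, col=7)
Final: (row=2, col=7)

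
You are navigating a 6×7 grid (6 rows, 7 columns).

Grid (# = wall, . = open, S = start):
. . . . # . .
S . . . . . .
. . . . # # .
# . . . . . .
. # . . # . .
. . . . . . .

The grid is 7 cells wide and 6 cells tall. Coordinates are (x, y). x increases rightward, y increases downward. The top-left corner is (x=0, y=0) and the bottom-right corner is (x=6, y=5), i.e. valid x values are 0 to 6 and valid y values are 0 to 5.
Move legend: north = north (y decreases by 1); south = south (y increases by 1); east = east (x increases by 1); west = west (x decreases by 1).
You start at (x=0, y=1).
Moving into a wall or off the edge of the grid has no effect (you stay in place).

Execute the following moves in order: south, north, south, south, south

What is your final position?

Start: (x=0, y=1)
  south (south): (x=0, y=1) -> (x=0, y=2)
  north (north): (x=0, y=2) -> (x=0, y=1)
  south (south): (x=0, y=1) -> (x=0, y=2)
  south (south): blocked, stay at (x=0, y=2)
  south (south): blocked, stay at (x=0, y=2)
Final: (x=0, y=2)

Answer: Final position: (x=0, y=2)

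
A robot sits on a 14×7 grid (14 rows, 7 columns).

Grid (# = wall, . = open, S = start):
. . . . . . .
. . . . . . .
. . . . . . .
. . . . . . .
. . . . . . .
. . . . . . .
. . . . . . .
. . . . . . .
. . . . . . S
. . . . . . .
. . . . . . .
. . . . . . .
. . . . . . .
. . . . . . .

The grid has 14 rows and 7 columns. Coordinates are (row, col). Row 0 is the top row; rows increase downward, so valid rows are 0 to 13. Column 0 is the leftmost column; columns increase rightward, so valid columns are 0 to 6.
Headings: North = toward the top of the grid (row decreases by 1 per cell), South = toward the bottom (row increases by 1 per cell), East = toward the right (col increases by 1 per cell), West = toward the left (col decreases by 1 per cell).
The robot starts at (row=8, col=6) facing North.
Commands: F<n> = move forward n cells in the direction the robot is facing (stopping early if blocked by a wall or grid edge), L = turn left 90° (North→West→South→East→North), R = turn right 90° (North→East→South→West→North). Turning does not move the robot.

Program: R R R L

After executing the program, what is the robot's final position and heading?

Start: (row=8, col=6), facing North
  R: turn right, now facing East
  R: turn right, now facing South
  R: turn right, now facing West
  L: turn left, now facing South
Final: (row=8, col=6), facing South

Answer: Final position: (row=8, col=6), facing South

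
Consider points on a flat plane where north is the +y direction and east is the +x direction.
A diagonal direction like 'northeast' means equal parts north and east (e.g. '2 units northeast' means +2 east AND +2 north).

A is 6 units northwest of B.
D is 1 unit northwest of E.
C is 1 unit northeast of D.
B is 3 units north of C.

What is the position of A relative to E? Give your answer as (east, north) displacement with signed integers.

Answer: A is at (east=-6, north=11) relative to E.

Derivation:
Place E at the origin (east=0, north=0).
  D is 1 unit northwest of E: delta (east=-1, north=+1); D at (east=-1, north=1).
  C is 1 unit northeast of D: delta (east=+1, north=+1); C at (east=0, north=2).
  B is 3 units north of C: delta (east=+0, north=+3); B at (east=0, north=5).
  A is 6 units northwest of B: delta (east=-6, north=+6); A at (east=-6, north=11).
Therefore A relative to E: (east=-6, north=11).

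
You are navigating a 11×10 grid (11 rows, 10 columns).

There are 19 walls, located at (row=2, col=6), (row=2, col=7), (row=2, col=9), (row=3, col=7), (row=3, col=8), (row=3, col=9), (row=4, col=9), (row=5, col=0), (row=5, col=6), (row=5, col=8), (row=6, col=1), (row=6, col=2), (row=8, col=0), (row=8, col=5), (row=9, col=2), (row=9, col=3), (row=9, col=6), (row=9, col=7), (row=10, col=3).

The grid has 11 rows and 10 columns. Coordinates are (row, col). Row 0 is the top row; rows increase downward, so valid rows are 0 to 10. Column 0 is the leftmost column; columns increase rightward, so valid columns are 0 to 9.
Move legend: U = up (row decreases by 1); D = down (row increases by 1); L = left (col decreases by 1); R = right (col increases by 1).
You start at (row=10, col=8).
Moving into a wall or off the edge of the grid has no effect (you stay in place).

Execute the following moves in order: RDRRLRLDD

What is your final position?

Answer: Final position: (row=10, col=8)

Derivation:
Start: (row=10, col=8)
  R (right): (row=10, col=8) -> (row=10, col=9)
  D (down): blocked, stay at (row=10, col=9)
  R (right): blocked, stay at (row=10, col=9)
  R (right): blocked, stay at (row=10, col=9)
  L (left): (row=10, col=9) -> (row=10, col=8)
  R (right): (row=10, col=8) -> (row=10, col=9)
  L (left): (row=10, col=9) -> (row=10, col=8)
  D (down): blocked, stay at (row=10, col=8)
  D (down): blocked, stay at (row=10, col=8)
Final: (row=10, col=8)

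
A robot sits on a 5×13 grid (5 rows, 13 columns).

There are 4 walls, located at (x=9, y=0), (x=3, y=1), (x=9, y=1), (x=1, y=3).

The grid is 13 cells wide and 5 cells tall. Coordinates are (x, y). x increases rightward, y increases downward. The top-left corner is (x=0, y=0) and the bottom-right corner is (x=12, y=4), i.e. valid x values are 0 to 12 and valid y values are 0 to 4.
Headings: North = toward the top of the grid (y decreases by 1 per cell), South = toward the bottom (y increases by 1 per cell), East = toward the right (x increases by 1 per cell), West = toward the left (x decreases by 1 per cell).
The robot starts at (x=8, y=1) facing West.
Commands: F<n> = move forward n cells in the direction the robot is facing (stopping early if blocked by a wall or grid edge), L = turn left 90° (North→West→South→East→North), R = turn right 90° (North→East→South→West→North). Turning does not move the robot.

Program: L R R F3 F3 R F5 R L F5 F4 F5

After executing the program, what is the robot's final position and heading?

Start: (x=8, y=1), facing West
  L: turn left, now facing South
  R: turn right, now facing West
  R: turn right, now facing North
  F3: move forward 1/3 (blocked), now at (x=8, y=0)
  F3: move forward 0/3 (blocked), now at (x=8, y=0)
  R: turn right, now facing East
  F5: move forward 0/5 (blocked), now at (x=8, y=0)
  R: turn right, now facing South
  L: turn left, now facing East
  F5: move forward 0/5 (blocked), now at (x=8, y=0)
  F4: move forward 0/4 (blocked), now at (x=8, y=0)
  F5: move forward 0/5 (blocked), now at (x=8, y=0)
Final: (x=8, y=0), facing East

Answer: Final position: (x=8, y=0), facing East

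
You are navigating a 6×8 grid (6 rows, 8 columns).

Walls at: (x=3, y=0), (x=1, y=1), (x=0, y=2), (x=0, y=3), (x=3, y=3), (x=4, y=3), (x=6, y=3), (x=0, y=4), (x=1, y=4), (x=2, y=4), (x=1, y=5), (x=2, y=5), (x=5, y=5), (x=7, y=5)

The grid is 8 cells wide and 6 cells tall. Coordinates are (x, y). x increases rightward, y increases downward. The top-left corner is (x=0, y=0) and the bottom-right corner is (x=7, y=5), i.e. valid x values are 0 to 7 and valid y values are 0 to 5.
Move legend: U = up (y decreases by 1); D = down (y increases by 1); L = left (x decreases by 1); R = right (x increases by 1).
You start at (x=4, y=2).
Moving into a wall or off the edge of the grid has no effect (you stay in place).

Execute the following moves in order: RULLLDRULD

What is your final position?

Answer: Final position: (x=2, y=2)

Derivation:
Start: (x=4, y=2)
  R (right): (x=4, y=2) -> (x=5, y=2)
  U (up): (x=5, y=2) -> (x=5, y=1)
  L (left): (x=5, y=1) -> (x=4, y=1)
  L (left): (x=4, y=1) -> (x=3, y=1)
  L (left): (x=3, y=1) -> (x=2, y=1)
  D (down): (x=2, y=1) -> (x=2, y=2)
  R (right): (x=2, y=2) -> (x=3, y=2)
  U (up): (x=3, y=2) -> (x=3, y=1)
  L (left): (x=3, y=1) -> (x=2, y=1)
  D (down): (x=2, y=1) -> (x=2, y=2)
Final: (x=2, y=2)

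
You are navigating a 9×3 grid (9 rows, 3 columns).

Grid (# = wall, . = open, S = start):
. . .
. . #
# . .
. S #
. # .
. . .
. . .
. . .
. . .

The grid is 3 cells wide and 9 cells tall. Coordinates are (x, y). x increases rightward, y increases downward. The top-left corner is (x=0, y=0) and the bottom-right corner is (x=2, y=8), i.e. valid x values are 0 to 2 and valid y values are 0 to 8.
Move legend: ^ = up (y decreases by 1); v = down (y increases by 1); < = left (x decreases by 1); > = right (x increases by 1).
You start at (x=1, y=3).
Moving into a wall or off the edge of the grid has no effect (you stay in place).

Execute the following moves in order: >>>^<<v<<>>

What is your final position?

Start: (x=1, y=3)
  [×3]> (right): blocked, stay at (x=1, y=3)
  ^ (up): (x=1, y=3) -> (x=1, y=2)
  < (left): blocked, stay at (x=1, y=2)
  < (left): blocked, stay at (x=1, y=2)
  v (down): (x=1, y=2) -> (x=1, y=3)
  < (left): (x=1, y=3) -> (x=0, y=3)
  < (left): blocked, stay at (x=0, y=3)
  > (right): (x=0, y=3) -> (x=1, y=3)
  > (right): blocked, stay at (x=1, y=3)
Final: (x=1, y=3)

Answer: Final position: (x=1, y=3)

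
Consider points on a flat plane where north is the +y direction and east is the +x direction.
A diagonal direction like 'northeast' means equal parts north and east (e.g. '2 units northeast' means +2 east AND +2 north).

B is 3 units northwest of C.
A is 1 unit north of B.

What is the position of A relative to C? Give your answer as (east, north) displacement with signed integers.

Answer: A is at (east=-3, north=4) relative to C.

Derivation:
Place C at the origin (east=0, north=0).
  B is 3 units northwest of C: delta (east=-3, north=+3); B at (east=-3, north=3).
  A is 1 unit north of B: delta (east=+0, north=+1); A at (east=-3, north=4).
Therefore A relative to C: (east=-3, north=4).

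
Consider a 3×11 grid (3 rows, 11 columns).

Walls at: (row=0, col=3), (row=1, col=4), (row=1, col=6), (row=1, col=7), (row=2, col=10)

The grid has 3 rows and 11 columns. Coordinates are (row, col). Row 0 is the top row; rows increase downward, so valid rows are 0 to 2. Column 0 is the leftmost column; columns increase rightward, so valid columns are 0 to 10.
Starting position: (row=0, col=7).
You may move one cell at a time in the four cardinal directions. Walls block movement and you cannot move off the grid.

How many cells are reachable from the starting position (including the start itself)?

BFS flood-fill from (row=0, col=7):
  Distance 0: (row=0, col=7)
  Distance 1: (row=0, col=6), (row=0, col=8)
  Distance 2: (row=0, col=5), (row=0, col=9), (row=1, col=8)
  Distance 3: (row=0, col=4), (row=0, col=10), (row=1, col=5), (row=1, col=9), (row=2, col=8)
  Distance 4: (row=1, col=10), (row=2, col=5), (row=2, col=7), (row=2, col=9)
  Distance 5: (row=2, col=4), (row=2, col=6)
  Distance 6: (row=2, col=3)
  Distance 7: (row=1, col=3), (row=2, col=2)
  Distance 8: (row=1, col=2), (row=2, col=1)
  Distance 9: (row=0, col=2), (row=1, col=1), (row=2, col=0)
  Distance 10: (row=0, col=1), (row=1, col=0)
  Distance 11: (row=0, col=0)
Total reachable: 28 (grid has 28 open cells total)

Answer: Reachable cells: 28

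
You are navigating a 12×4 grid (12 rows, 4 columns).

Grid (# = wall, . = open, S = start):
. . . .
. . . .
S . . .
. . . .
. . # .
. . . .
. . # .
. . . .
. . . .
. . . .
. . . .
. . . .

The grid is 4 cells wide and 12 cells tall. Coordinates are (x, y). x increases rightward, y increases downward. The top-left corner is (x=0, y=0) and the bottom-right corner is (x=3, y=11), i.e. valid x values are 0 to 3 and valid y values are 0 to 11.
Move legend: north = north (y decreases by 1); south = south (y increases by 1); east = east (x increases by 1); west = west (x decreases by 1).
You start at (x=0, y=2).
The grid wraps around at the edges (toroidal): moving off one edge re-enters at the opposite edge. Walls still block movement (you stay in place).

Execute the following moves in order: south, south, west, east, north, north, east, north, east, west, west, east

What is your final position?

Start: (x=0, y=2)
  south (south): (x=0, y=2) -> (x=0, y=3)
  south (south): (x=0, y=3) -> (x=0, y=4)
  west (west): (x=0, y=4) -> (x=3, y=4)
  east (east): (x=3, y=4) -> (x=0, y=4)
  north (north): (x=0, y=4) -> (x=0, y=3)
  north (north): (x=0, y=3) -> (x=0, y=2)
  east (east): (x=0, y=2) -> (x=1, y=2)
  north (north): (x=1, y=2) -> (x=1, y=1)
  east (east): (x=1, y=1) -> (x=2, y=1)
  west (west): (x=2, y=1) -> (x=1, y=1)
  west (west): (x=1, y=1) -> (x=0, y=1)
  east (east): (x=0, y=1) -> (x=1, y=1)
Final: (x=1, y=1)

Answer: Final position: (x=1, y=1)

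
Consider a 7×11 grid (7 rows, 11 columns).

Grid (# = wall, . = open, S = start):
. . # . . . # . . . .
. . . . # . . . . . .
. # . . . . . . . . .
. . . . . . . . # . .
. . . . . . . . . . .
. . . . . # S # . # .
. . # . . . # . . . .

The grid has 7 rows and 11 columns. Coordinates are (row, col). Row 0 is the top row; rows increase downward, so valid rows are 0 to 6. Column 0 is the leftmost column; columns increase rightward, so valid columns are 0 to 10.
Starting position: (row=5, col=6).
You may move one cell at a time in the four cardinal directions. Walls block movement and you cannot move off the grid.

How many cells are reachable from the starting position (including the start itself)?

Answer: Reachable cells: 67

Derivation:
BFS flood-fill from (row=5, col=6):
  Distance 0: (row=5, col=6)
  Distance 1: (row=4, col=6)
  Distance 2: (row=3, col=6), (row=4, col=5), (row=4, col=7)
  Distance 3: (row=2, col=6), (row=3, col=5), (row=3, col=7), (row=4, col=4), (row=4, col=8)
  Distance 4: (row=1, col=6), (row=2, col=5), (row=2, col=7), (row=3, col=4), (row=4, col=3), (row=4, col=9), (row=5, col=4), (row=5, col=8)
  Distance 5: (row=1, col=5), (row=1, col=7), (row=2, col=4), (row=2, col=8), (row=3, col=3), (row=3, col=9), (row=4, col=2), (row=4, col=10), (row=5, col=3), (row=6, col=4), (row=6, col=8)
  Distance 6: (row=0, col=5), (row=0, col=7), (row=1, col=8), (row=2, col=3), (row=2, col=9), (row=3, col=2), (row=3, col=10), (row=4, col=1), (row=5, col=2), (row=5, col=10), (row=6, col=3), (row=6, col=5), (row=6, col=7), (row=6, col=9)
  Distance 7: (row=0, col=4), (row=0, col=8), (row=1, col=3), (row=1, col=9), (row=2, col=2), (row=2, col=10), (row=3, col=1), (row=4, col=0), (row=5, col=1), (row=6, col=10)
  Distance 8: (row=0, col=3), (row=0, col=9), (row=1, col=2), (row=1, col=10), (row=3, col=0), (row=5, col=0), (row=6, col=1)
  Distance 9: (row=0, col=10), (row=1, col=1), (row=2, col=0), (row=6, col=0)
  Distance 10: (row=0, col=1), (row=1, col=0)
  Distance 11: (row=0, col=0)
Total reachable: 67 (grid has 67 open cells total)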